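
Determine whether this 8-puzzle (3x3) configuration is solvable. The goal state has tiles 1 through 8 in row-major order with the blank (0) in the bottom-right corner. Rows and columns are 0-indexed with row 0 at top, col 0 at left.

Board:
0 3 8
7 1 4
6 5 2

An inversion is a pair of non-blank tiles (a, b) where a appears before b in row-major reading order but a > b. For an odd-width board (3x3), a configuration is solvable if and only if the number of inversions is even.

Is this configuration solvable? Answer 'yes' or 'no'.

Inversions (pairs i<j in row-major order where tile[i] > tile[j] > 0): 17
17 is odd, so the puzzle is not solvable.

Answer: no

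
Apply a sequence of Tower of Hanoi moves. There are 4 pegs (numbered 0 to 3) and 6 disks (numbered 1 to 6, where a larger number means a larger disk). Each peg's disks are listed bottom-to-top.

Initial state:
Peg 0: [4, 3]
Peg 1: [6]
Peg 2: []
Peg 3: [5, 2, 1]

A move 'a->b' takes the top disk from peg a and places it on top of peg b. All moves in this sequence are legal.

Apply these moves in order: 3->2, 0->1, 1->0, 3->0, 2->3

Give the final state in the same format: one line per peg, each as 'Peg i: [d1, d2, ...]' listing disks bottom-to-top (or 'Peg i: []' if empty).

After move 1 (3->2):
Peg 0: [4, 3]
Peg 1: [6]
Peg 2: [1]
Peg 3: [5, 2]

After move 2 (0->1):
Peg 0: [4]
Peg 1: [6, 3]
Peg 2: [1]
Peg 3: [5, 2]

After move 3 (1->0):
Peg 0: [4, 3]
Peg 1: [6]
Peg 2: [1]
Peg 3: [5, 2]

After move 4 (3->0):
Peg 0: [4, 3, 2]
Peg 1: [6]
Peg 2: [1]
Peg 3: [5]

After move 5 (2->3):
Peg 0: [4, 3, 2]
Peg 1: [6]
Peg 2: []
Peg 3: [5, 1]

Answer: Peg 0: [4, 3, 2]
Peg 1: [6]
Peg 2: []
Peg 3: [5, 1]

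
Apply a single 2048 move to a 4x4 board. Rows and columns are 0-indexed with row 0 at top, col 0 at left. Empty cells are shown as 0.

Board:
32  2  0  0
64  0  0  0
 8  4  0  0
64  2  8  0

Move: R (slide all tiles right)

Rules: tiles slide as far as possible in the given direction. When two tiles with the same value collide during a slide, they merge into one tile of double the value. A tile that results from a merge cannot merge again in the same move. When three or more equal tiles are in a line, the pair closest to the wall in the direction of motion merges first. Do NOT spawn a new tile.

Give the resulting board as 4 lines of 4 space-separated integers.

Slide right:
row 0: [32, 2, 0, 0] -> [0, 0, 32, 2]
row 1: [64, 0, 0, 0] -> [0, 0, 0, 64]
row 2: [8, 4, 0, 0] -> [0, 0, 8, 4]
row 3: [64, 2, 8, 0] -> [0, 64, 2, 8]

Answer:  0  0 32  2
 0  0  0 64
 0  0  8  4
 0 64  2  8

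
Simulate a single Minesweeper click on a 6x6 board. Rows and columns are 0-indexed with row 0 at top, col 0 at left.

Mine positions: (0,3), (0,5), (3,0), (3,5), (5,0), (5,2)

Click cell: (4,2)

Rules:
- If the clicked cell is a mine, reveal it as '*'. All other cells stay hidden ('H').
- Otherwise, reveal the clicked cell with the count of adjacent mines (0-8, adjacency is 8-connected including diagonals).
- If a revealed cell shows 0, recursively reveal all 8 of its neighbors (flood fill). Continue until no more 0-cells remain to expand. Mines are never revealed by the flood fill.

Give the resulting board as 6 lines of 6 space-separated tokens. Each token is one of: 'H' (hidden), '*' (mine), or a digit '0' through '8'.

H H H H H H
H H H H H H
H H H H H H
H H H H H H
H H 1 H H H
H H H H H H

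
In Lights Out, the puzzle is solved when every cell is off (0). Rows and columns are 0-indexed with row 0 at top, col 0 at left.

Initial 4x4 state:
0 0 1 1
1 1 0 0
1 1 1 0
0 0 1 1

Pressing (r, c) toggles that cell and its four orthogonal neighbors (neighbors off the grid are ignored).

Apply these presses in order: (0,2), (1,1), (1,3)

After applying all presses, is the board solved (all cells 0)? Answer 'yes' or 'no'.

Answer: no

Derivation:
After press 1 at (0,2):
0 1 0 0
1 1 1 0
1 1 1 0
0 0 1 1

After press 2 at (1,1):
0 0 0 0
0 0 0 0
1 0 1 0
0 0 1 1

After press 3 at (1,3):
0 0 0 1
0 0 1 1
1 0 1 1
0 0 1 1

Lights still on: 8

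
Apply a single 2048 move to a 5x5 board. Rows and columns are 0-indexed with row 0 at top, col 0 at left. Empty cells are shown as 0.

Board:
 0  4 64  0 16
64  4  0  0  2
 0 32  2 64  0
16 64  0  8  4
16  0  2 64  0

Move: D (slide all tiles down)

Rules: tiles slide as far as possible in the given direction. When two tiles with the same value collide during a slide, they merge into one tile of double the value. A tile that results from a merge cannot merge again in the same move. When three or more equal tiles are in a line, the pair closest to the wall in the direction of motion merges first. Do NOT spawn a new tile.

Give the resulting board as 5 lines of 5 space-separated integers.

Answer:  0  0  0  0  0
 0  0  0  0  0
 0  8  0 64 16
64 32 64  8  2
32 64  4 64  4

Derivation:
Slide down:
col 0: [0, 64, 0, 16, 16] -> [0, 0, 0, 64, 32]
col 1: [4, 4, 32, 64, 0] -> [0, 0, 8, 32, 64]
col 2: [64, 0, 2, 0, 2] -> [0, 0, 0, 64, 4]
col 3: [0, 0, 64, 8, 64] -> [0, 0, 64, 8, 64]
col 4: [16, 2, 0, 4, 0] -> [0, 0, 16, 2, 4]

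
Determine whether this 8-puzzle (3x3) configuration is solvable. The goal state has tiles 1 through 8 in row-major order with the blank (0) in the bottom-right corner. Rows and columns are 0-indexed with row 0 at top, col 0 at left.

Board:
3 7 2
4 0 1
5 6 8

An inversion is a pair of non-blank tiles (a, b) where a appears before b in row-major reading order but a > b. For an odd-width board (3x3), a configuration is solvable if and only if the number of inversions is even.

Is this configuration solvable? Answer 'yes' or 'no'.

Answer: no

Derivation:
Inversions (pairs i<j in row-major order where tile[i] > tile[j] > 0): 9
9 is odd, so the puzzle is not solvable.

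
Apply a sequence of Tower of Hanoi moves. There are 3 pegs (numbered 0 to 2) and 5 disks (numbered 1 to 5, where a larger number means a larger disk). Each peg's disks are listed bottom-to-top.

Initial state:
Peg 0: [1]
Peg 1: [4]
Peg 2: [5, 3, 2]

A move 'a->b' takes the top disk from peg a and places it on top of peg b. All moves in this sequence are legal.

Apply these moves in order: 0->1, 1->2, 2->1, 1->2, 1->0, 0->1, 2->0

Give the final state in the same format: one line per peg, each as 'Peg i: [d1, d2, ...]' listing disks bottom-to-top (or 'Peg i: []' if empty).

Answer: Peg 0: [1]
Peg 1: [4]
Peg 2: [5, 3, 2]

Derivation:
After move 1 (0->1):
Peg 0: []
Peg 1: [4, 1]
Peg 2: [5, 3, 2]

After move 2 (1->2):
Peg 0: []
Peg 1: [4]
Peg 2: [5, 3, 2, 1]

After move 3 (2->1):
Peg 0: []
Peg 1: [4, 1]
Peg 2: [5, 3, 2]

After move 4 (1->2):
Peg 0: []
Peg 1: [4]
Peg 2: [5, 3, 2, 1]

After move 5 (1->0):
Peg 0: [4]
Peg 1: []
Peg 2: [5, 3, 2, 1]

After move 6 (0->1):
Peg 0: []
Peg 1: [4]
Peg 2: [5, 3, 2, 1]

After move 7 (2->0):
Peg 0: [1]
Peg 1: [4]
Peg 2: [5, 3, 2]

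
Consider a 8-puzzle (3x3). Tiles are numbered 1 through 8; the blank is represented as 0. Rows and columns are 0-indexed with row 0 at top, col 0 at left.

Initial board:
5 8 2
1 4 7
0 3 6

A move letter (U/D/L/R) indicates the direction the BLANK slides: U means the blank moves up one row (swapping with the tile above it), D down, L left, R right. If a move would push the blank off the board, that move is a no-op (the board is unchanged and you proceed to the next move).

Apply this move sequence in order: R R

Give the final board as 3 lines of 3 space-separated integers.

Answer: 5 8 2
1 4 7
3 6 0

Derivation:
After move 1 (R):
5 8 2
1 4 7
3 0 6

After move 2 (R):
5 8 2
1 4 7
3 6 0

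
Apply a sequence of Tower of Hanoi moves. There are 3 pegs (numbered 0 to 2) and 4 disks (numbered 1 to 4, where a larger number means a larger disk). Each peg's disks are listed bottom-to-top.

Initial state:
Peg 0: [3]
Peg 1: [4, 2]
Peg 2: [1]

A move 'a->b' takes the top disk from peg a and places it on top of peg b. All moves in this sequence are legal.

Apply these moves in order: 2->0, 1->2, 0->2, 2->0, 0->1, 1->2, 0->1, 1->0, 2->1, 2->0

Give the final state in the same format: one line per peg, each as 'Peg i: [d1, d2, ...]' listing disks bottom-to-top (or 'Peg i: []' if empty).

Answer: Peg 0: [3, 2]
Peg 1: [4, 1]
Peg 2: []

Derivation:
After move 1 (2->0):
Peg 0: [3, 1]
Peg 1: [4, 2]
Peg 2: []

After move 2 (1->2):
Peg 0: [3, 1]
Peg 1: [4]
Peg 2: [2]

After move 3 (0->2):
Peg 0: [3]
Peg 1: [4]
Peg 2: [2, 1]

After move 4 (2->0):
Peg 0: [3, 1]
Peg 1: [4]
Peg 2: [2]

After move 5 (0->1):
Peg 0: [3]
Peg 1: [4, 1]
Peg 2: [2]

After move 6 (1->2):
Peg 0: [3]
Peg 1: [4]
Peg 2: [2, 1]

After move 7 (0->1):
Peg 0: []
Peg 1: [4, 3]
Peg 2: [2, 1]

After move 8 (1->0):
Peg 0: [3]
Peg 1: [4]
Peg 2: [2, 1]

After move 9 (2->1):
Peg 0: [3]
Peg 1: [4, 1]
Peg 2: [2]

After move 10 (2->0):
Peg 0: [3, 2]
Peg 1: [4, 1]
Peg 2: []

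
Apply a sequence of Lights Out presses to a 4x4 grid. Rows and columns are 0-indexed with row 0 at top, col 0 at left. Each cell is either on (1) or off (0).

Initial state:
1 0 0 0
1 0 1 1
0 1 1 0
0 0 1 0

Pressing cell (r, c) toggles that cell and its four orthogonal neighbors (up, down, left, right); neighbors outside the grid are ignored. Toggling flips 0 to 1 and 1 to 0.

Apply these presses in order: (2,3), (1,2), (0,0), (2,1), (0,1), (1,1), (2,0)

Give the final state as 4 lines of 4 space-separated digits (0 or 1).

After press 1 at (2,3):
1 0 0 0
1 0 1 0
0 1 0 1
0 0 1 1

After press 2 at (1,2):
1 0 1 0
1 1 0 1
0 1 1 1
0 0 1 1

After press 3 at (0,0):
0 1 1 0
0 1 0 1
0 1 1 1
0 0 1 1

After press 4 at (2,1):
0 1 1 0
0 0 0 1
1 0 0 1
0 1 1 1

After press 5 at (0,1):
1 0 0 0
0 1 0 1
1 0 0 1
0 1 1 1

After press 6 at (1,1):
1 1 0 0
1 0 1 1
1 1 0 1
0 1 1 1

After press 7 at (2,0):
1 1 0 0
0 0 1 1
0 0 0 1
1 1 1 1

Answer: 1 1 0 0
0 0 1 1
0 0 0 1
1 1 1 1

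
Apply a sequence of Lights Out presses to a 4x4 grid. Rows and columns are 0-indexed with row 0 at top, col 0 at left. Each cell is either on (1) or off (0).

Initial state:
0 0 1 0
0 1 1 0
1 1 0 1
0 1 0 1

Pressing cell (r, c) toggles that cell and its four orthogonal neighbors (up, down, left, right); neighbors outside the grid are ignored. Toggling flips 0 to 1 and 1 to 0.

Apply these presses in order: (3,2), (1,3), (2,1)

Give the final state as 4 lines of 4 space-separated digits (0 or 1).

Answer: 0 0 1 1
0 0 0 1
0 0 0 0
0 1 1 0

Derivation:
After press 1 at (3,2):
0 0 1 0
0 1 1 0
1 1 1 1
0 0 1 0

After press 2 at (1,3):
0 0 1 1
0 1 0 1
1 1 1 0
0 0 1 0

After press 3 at (2,1):
0 0 1 1
0 0 0 1
0 0 0 0
0 1 1 0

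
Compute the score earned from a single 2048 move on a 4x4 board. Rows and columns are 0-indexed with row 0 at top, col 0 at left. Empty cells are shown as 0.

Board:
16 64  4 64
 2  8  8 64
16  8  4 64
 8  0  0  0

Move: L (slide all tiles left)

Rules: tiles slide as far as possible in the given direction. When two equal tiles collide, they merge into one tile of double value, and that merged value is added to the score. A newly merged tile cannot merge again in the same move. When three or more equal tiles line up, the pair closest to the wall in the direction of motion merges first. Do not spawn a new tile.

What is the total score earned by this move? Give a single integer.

Slide left:
row 0: [16, 64, 4, 64] -> [16, 64, 4, 64]  score +0 (running 0)
row 1: [2, 8, 8, 64] -> [2, 16, 64, 0]  score +16 (running 16)
row 2: [16, 8, 4, 64] -> [16, 8, 4, 64]  score +0 (running 16)
row 3: [8, 0, 0, 0] -> [8, 0, 0, 0]  score +0 (running 16)
Board after move:
16 64  4 64
 2 16 64  0
16  8  4 64
 8  0  0  0

Answer: 16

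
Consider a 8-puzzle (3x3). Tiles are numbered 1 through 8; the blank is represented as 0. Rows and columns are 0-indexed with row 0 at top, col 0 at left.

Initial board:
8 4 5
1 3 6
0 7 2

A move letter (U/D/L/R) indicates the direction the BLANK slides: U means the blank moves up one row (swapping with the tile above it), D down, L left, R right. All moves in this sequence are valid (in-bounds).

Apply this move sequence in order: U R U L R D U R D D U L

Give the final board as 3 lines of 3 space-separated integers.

Answer: 8 5 6
3 0 4
1 7 2

Derivation:
After move 1 (U):
8 4 5
0 3 6
1 7 2

After move 2 (R):
8 4 5
3 0 6
1 7 2

After move 3 (U):
8 0 5
3 4 6
1 7 2

After move 4 (L):
0 8 5
3 4 6
1 7 2

After move 5 (R):
8 0 5
3 4 6
1 7 2

After move 6 (D):
8 4 5
3 0 6
1 7 2

After move 7 (U):
8 0 5
3 4 6
1 7 2

After move 8 (R):
8 5 0
3 4 6
1 7 2

After move 9 (D):
8 5 6
3 4 0
1 7 2

After move 10 (D):
8 5 6
3 4 2
1 7 0

After move 11 (U):
8 5 6
3 4 0
1 7 2

After move 12 (L):
8 5 6
3 0 4
1 7 2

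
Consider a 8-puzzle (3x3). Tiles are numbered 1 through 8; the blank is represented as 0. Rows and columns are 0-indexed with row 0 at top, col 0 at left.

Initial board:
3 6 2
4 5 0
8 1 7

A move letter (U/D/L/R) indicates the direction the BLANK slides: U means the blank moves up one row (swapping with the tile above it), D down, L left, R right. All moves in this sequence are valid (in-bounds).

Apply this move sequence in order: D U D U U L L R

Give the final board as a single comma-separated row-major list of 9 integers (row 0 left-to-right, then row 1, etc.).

Answer: 3, 0, 6, 4, 5, 2, 8, 1, 7

Derivation:
After move 1 (D):
3 6 2
4 5 7
8 1 0

After move 2 (U):
3 6 2
4 5 0
8 1 7

After move 3 (D):
3 6 2
4 5 7
8 1 0

After move 4 (U):
3 6 2
4 5 0
8 1 7

After move 5 (U):
3 6 0
4 5 2
8 1 7

After move 6 (L):
3 0 6
4 5 2
8 1 7

After move 7 (L):
0 3 6
4 5 2
8 1 7

After move 8 (R):
3 0 6
4 5 2
8 1 7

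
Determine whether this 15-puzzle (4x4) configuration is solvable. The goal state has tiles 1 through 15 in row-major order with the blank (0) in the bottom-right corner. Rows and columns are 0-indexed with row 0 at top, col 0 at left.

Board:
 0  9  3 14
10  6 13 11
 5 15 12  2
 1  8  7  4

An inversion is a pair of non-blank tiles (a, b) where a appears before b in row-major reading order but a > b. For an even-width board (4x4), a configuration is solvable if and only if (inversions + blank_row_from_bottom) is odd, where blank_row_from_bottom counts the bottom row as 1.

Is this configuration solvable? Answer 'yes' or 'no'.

Answer: no

Derivation:
Inversions: 64
Blank is in row 0 (0-indexed from top), which is row 4 counting from the bottom (bottom = 1).
64 + 4 = 68, which is even, so the puzzle is not solvable.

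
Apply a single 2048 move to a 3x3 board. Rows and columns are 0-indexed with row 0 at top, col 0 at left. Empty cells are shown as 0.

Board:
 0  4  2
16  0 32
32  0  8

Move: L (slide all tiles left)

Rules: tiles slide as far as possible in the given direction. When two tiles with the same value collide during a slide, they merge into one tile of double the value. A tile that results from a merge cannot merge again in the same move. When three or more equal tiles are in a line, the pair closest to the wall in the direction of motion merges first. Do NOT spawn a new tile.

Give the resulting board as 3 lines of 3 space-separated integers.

Answer:  4  2  0
16 32  0
32  8  0

Derivation:
Slide left:
row 0: [0, 4, 2] -> [4, 2, 0]
row 1: [16, 0, 32] -> [16, 32, 0]
row 2: [32, 0, 8] -> [32, 8, 0]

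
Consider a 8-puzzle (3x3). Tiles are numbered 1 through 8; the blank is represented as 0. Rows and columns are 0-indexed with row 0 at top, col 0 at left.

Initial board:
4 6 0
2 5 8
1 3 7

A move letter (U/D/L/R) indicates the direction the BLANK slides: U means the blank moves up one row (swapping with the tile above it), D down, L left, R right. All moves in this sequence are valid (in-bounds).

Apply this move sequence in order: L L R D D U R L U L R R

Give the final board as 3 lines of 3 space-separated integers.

After move 1 (L):
4 0 6
2 5 8
1 3 7

After move 2 (L):
0 4 6
2 5 8
1 3 7

After move 3 (R):
4 0 6
2 5 8
1 3 7

After move 4 (D):
4 5 6
2 0 8
1 3 7

After move 5 (D):
4 5 6
2 3 8
1 0 7

After move 6 (U):
4 5 6
2 0 8
1 3 7

After move 7 (R):
4 5 6
2 8 0
1 3 7

After move 8 (L):
4 5 6
2 0 8
1 3 7

After move 9 (U):
4 0 6
2 5 8
1 3 7

After move 10 (L):
0 4 6
2 5 8
1 3 7

After move 11 (R):
4 0 6
2 5 8
1 3 7

After move 12 (R):
4 6 0
2 5 8
1 3 7

Answer: 4 6 0
2 5 8
1 3 7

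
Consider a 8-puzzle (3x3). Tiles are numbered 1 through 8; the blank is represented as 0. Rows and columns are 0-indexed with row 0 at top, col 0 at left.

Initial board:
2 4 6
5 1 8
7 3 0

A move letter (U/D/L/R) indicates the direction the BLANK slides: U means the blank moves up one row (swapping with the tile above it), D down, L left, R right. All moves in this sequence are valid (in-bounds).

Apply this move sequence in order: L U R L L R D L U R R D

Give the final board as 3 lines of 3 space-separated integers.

After move 1 (L):
2 4 6
5 1 8
7 0 3

After move 2 (U):
2 4 6
5 0 8
7 1 3

After move 3 (R):
2 4 6
5 8 0
7 1 3

After move 4 (L):
2 4 6
5 0 8
7 1 3

After move 5 (L):
2 4 6
0 5 8
7 1 3

After move 6 (R):
2 4 6
5 0 8
7 1 3

After move 7 (D):
2 4 6
5 1 8
7 0 3

After move 8 (L):
2 4 6
5 1 8
0 7 3

After move 9 (U):
2 4 6
0 1 8
5 7 3

After move 10 (R):
2 4 6
1 0 8
5 7 3

After move 11 (R):
2 4 6
1 8 0
5 7 3

After move 12 (D):
2 4 6
1 8 3
5 7 0

Answer: 2 4 6
1 8 3
5 7 0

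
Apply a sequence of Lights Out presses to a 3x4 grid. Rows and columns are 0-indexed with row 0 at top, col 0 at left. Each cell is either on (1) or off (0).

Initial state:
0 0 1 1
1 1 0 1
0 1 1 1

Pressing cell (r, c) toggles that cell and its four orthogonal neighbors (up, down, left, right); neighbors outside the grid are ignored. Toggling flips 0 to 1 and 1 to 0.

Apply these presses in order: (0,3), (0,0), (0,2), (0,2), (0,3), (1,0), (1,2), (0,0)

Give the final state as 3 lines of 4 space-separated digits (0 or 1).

After press 1 at (0,3):
0 0 0 0
1 1 0 0
0 1 1 1

After press 2 at (0,0):
1 1 0 0
0 1 0 0
0 1 1 1

After press 3 at (0,2):
1 0 1 1
0 1 1 0
0 1 1 1

After press 4 at (0,2):
1 1 0 0
0 1 0 0
0 1 1 1

After press 5 at (0,3):
1 1 1 1
0 1 0 1
0 1 1 1

After press 6 at (1,0):
0 1 1 1
1 0 0 1
1 1 1 1

After press 7 at (1,2):
0 1 0 1
1 1 1 0
1 1 0 1

After press 8 at (0,0):
1 0 0 1
0 1 1 0
1 1 0 1

Answer: 1 0 0 1
0 1 1 0
1 1 0 1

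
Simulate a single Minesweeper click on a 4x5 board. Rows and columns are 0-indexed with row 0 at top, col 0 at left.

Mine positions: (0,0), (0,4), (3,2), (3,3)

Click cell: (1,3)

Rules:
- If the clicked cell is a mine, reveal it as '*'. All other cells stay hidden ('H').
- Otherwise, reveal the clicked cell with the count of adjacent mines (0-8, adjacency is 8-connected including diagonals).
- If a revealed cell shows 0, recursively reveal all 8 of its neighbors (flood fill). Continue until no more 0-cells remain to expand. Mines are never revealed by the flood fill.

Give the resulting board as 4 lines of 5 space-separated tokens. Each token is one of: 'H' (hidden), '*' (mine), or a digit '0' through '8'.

H H H H H
H H H 1 H
H H H H H
H H H H H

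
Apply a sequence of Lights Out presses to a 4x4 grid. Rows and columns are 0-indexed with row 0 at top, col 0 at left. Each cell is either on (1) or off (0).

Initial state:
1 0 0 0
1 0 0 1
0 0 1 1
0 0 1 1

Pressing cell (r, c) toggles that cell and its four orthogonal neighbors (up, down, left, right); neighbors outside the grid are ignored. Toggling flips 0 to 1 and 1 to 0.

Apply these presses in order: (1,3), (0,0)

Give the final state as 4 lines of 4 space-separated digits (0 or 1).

After press 1 at (1,3):
1 0 0 1
1 0 1 0
0 0 1 0
0 0 1 1

After press 2 at (0,0):
0 1 0 1
0 0 1 0
0 0 1 0
0 0 1 1

Answer: 0 1 0 1
0 0 1 0
0 0 1 0
0 0 1 1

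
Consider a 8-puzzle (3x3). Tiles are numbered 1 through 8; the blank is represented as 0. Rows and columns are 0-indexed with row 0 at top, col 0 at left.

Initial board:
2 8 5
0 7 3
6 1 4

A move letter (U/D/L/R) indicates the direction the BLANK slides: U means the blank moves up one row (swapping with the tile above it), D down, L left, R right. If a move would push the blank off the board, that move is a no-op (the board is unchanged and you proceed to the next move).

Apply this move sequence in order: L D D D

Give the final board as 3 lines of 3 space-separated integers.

After move 1 (L):
2 8 5
0 7 3
6 1 4

After move 2 (D):
2 8 5
6 7 3
0 1 4

After move 3 (D):
2 8 5
6 7 3
0 1 4

After move 4 (D):
2 8 5
6 7 3
0 1 4

Answer: 2 8 5
6 7 3
0 1 4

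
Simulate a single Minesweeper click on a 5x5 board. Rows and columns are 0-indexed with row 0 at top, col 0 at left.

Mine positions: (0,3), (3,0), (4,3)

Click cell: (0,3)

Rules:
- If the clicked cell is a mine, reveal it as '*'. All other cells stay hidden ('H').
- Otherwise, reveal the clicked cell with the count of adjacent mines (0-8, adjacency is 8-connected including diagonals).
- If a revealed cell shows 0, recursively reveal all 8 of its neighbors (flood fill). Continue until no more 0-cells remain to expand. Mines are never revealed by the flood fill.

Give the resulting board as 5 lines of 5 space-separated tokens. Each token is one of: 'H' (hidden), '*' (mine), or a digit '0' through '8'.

H H H * H
H H H H H
H H H H H
H H H H H
H H H H H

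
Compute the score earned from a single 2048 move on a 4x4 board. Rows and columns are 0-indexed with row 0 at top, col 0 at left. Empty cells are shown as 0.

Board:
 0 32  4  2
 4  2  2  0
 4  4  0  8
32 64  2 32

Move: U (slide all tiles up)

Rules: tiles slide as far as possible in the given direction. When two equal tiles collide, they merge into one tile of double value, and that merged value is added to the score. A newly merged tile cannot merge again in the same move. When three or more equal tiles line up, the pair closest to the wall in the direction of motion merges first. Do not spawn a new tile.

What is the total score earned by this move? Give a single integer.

Slide up:
col 0: [0, 4, 4, 32] -> [8, 32, 0, 0]  score +8 (running 8)
col 1: [32, 2, 4, 64] -> [32, 2, 4, 64]  score +0 (running 8)
col 2: [4, 2, 0, 2] -> [4, 4, 0, 0]  score +4 (running 12)
col 3: [2, 0, 8, 32] -> [2, 8, 32, 0]  score +0 (running 12)
Board after move:
 8 32  4  2
32  2  4  8
 0  4  0 32
 0 64  0  0

Answer: 12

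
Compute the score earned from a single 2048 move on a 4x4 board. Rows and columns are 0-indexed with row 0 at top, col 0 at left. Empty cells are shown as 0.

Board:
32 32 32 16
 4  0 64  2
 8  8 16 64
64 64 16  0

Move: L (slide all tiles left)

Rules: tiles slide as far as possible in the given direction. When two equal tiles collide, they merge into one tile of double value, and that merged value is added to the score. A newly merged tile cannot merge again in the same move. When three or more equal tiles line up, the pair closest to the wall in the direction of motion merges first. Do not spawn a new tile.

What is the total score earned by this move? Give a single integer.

Answer: 208

Derivation:
Slide left:
row 0: [32, 32, 32, 16] -> [64, 32, 16, 0]  score +64 (running 64)
row 1: [4, 0, 64, 2] -> [4, 64, 2, 0]  score +0 (running 64)
row 2: [8, 8, 16, 64] -> [16, 16, 64, 0]  score +16 (running 80)
row 3: [64, 64, 16, 0] -> [128, 16, 0, 0]  score +128 (running 208)
Board after move:
 64  32  16   0
  4  64   2   0
 16  16  64   0
128  16   0   0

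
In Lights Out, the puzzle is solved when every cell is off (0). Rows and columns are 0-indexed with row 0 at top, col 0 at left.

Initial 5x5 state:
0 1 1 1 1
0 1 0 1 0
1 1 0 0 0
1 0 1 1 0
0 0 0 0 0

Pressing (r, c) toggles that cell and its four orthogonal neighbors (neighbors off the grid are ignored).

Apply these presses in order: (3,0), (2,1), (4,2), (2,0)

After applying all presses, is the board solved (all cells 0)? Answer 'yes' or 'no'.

Answer: no

Derivation:
After press 1 at (3,0):
0 1 1 1 1
0 1 0 1 0
0 1 0 0 0
0 1 1 1 0
1 0 0 0 0

After press 2 at (2,1):
0 1 1 1 1
0 0 0 1 0
1 0 1 0 0
0 0 1 1 0
1 0 0 0 0

After press 3 at (4,2):
0 1 1 1 1
0 0 0 1 0
1 0 1 0 0
0 0 0 1 0
1 1 1 1 0

After press 4 at (2,0):
0 1 1 1 1
1 0 0 1 0
0 1 1 0 0
1 0 0 1 0
1 1 1 1 0

Lights still on: 14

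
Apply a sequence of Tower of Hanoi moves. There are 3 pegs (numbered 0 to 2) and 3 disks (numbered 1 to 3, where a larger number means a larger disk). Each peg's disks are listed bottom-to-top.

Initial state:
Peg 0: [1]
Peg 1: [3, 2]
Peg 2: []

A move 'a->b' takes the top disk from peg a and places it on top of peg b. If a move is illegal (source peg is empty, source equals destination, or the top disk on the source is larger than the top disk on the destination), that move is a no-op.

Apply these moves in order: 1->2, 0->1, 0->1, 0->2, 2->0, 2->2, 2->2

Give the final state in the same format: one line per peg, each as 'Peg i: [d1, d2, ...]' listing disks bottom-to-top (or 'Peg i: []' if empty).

Answer: Peg 0: [2]
Peg 1: [3, 1]
Peg 2: []

Derivation:
After move 1 (1->2):
Peg 0: [1]
Peg 1: [3]
Peg 2: [2]

After move 2 (0->1):
Peg 0: []
Peg 1: [3, 1]
Peg 2: [2]

After move 3 (0->1):
Peg 0: []
Peg 1: [3, 1]
Peg 2: [2]

After move 4 (0->2):
Peg 0: []
Peg 1: [3, 1]
Peg 2: [2]

After move 5 (2->0):
Peg 0: [2]
Peg 1: [3, 1]
Peg 2: []

After move 6 (2->2):
Peg 0: [2]
Peg 1: [3, 1]
Peg 2: []

After move 7 (2->2):
Peg 0: [2]
Peg 1: [3, 1]
Peg 2: []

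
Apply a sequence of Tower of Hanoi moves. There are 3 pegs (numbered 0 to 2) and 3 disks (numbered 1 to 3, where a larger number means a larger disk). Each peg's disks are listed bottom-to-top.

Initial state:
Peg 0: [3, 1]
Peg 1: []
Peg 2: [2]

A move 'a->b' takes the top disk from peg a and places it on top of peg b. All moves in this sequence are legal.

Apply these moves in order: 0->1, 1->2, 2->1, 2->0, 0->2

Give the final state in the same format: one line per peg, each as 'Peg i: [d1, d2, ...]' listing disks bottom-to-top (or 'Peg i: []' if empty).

Answer: Peg 0: [3]
Peg 1: [1]
Peg 2: [2]

Derivation:
After move 1 (0->1):
Peg 0: [3]
Peg 1: [1]
Peg 2: [2]

After move 2 (1->2):
Peg 0: [3]
Peg 1: []
Peg 2: [2, 1]

After move 3 (2->1):
Peg 0: [3]
Peg 1: [1]
Peg 2: [2]

After move 4 (2->0):
Peg 0: [3, 2]
Peg 1: [1]
Peg 2: []

After move 5 (0->2):
Peg 0: [3]
Peg 1: [1]
Peg 2: [2]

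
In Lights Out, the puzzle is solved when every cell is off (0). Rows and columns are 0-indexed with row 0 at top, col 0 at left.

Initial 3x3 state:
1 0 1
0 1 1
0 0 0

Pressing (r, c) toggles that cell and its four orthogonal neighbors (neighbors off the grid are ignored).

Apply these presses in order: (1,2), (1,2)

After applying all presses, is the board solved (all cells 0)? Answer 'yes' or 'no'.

After press 1 at (1,2):
1 0 0
0 0 0
0 0 1

After press 2 at (1,2):
1 0 1
0 1 1
0 0 0

Lights still on: 4

Answer: no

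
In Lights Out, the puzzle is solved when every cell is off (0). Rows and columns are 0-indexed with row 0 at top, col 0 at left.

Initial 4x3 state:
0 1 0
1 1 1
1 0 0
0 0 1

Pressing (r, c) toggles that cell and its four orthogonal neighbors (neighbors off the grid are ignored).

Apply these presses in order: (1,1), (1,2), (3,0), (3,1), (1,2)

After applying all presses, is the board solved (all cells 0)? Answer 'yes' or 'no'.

Answer: yes

Derivation:
After press 1 at (1,1):
0 0 0
0 0 0
1 1 0
0 0 1

After press 2 at (1,2):
0 0 1
0 1 1
1 1 1
0 0 1

After press 3 at (3,0):
0 0 1
0 1 1
0 1 1
1 1 1

After press 4 at (3,1):
0 0 1
0 1 1
0 0 1
0 0 0

After press 5 at (1,2):
0 0 0
0 0 0
0 0 0
0 0 0

Lights still on: 0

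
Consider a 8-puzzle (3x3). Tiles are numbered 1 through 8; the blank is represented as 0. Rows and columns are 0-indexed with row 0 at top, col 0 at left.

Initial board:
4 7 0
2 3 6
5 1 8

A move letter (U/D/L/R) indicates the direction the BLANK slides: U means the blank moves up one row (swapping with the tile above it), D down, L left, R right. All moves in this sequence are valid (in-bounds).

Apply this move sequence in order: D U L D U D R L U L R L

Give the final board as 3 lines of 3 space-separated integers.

After move 1 (D):
4 7 6
2 3 0
5 1 8

After move 2 (U):
4 7 0
2 3 6
5 1 8

After move 3 (L):
4 0 7
2 3 6
5 1 8

After move 4 (D):
4 3 7
2 0 6
5 1 8

After move 5 (U):
4 0 7
2 3 6
5 1 8

After move 6 (D):
4 3 7
2 0 6
5 1 8

After move 7 (R):
4 3 7
2 6 0
5 1 8

After move 8 (L):
4 3 7
2 0 6
5 1 8

After move 9 (U):
4 0 7
2 3 6
5 1 8

After move 10 (L):
0 4 7
2 3 6
5 1 8

After move 11 (R):
4 0 7
2 3 6
5 1 8

After move 12 (L):
0 4 7
2 3 6
5 1 8

Answer: 0 4 7
2 3 6
5 1 8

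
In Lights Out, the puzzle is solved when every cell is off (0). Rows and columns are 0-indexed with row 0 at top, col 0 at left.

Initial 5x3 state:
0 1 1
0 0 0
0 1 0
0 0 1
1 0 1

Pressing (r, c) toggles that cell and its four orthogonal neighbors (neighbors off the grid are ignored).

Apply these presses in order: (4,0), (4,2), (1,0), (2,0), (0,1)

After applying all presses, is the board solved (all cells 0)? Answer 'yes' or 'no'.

Answer: yes

Derivation:
After press 1 at (4,0):
0 1 1
0 0 0
0 1 0
1 0 1
0 1 1

After press 2 at (4,2):
0 1 1
0 0 0
0 1 0
1 0 0
0 0 0

After press 3 at (1,0):
1 1 1
1 1 0
1 1 0
1 0 0
0 0 0

After press 4 at (2,0):
1 1 1
0 1 0
0 0 0
0 0 0
0 0 0

After press 5 at (0,1):
0 0 0
0 0 0
0 0 0
0 0 0
0 0 0

Lights still on: 0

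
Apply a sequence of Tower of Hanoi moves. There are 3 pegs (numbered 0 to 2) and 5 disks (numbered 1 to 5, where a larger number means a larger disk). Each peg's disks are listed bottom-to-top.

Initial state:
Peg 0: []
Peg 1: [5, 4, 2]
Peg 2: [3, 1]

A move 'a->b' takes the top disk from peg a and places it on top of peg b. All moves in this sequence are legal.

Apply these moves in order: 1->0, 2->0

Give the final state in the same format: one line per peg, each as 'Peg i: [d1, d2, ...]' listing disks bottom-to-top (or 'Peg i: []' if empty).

After move 1 (1->0):
Peg 0: [2]
Peg 1: [5, 4]
Peg 2: [3, 1]

After move 2 (2->0):
Peg 0: [2, 1]
Peg 1: [5, 4]
Peg 2: [3]

Answer: Peg 0: [2, 1]
Peg 1: [5, 4]
Peg 2: [3]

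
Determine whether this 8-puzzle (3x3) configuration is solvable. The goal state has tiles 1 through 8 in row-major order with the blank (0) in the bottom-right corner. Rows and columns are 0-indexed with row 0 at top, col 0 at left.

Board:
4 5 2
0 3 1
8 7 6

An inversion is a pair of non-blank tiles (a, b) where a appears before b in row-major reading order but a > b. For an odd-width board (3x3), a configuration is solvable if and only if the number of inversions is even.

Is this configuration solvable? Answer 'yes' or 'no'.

Inversions (pairs i<j in row-major order where tile[i] > tile[j] > 0): 11
11 is odd, so the puzzle is not solvable.

Answer: no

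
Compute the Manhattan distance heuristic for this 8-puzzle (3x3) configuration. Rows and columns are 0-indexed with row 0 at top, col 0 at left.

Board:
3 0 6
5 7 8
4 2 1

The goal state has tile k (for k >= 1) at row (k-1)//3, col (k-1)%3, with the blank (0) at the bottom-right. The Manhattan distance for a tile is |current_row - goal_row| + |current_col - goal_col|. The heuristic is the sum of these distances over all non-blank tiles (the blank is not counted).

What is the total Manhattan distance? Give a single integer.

Tile 3: at (0,0), goal (0,2), distance |0-0|+|0-2| = 2
Tile 6: at (0,2), goal (1,2), distance |0-1|+|2-2| = 1
Tile 5: at (1,0), goal (1,1), distance |1-1|+|0-1| = 1
Tile 7: at (1,1), goal (2,0), distance |1-2|+|1-0| = 2
Tile 8: at (1,2), goal (2,1), distance |1-2|+|2-1| = 2
Tile 4: at (2,0), goal (1,0), distance |2-1|+|0-0| = 1
Tile 2: at (2,1), goal (0,1), distance |2-0|+|1-1| = 2
Tile 1: at (2,2), goal (0,0), distance |2-0|+|2-0| = 4
Sum: 2 + 1 + 1 + 2 + 2 + 1 + 2 + 4 = 15

Answer: 15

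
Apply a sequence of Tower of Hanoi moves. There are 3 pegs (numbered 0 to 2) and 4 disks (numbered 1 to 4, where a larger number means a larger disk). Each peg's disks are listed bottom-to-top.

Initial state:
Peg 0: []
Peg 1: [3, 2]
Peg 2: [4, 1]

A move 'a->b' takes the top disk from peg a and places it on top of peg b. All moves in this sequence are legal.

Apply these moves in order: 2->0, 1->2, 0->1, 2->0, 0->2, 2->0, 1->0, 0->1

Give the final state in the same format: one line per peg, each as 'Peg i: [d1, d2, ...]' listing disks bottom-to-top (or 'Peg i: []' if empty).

Answer: Peg 0: [2]
Peg 1: [3, 1]
Peg 2: [4]

Derivation:
After move 1 (2->0):
Peg 0: [1]
Peg 1: [3, 2]
Peg 2: [4]

After move 2 (1->2):
Peg 0: [1]
Peg 1: [3]
Peg 2: [4, 2]

After move 3 (0->1):
Peg 0: []
Peg 1: [3, 1]
Peg 2: [4, 2]

After move 4 (2->0):
Peg 0: [2]
Peg 1: [3, 1]
Peg 2: [4]

After move 5 (0->2):
Peg 0: []
Peg 1: [3, 1]
Peg 2: [4, 2]

After move 6 (2->0):
Peg 0: [2]
Peg 1: [3, 1]
Peg 2: [4]

After move 7 (1->0):
Peg 0: [2, 1]
Peg 1: [3]
Peg 2: [4]

After move 8 (0->1):
Peg 0: [2]
Peg 1: [3, 1]
Peg 2: [4]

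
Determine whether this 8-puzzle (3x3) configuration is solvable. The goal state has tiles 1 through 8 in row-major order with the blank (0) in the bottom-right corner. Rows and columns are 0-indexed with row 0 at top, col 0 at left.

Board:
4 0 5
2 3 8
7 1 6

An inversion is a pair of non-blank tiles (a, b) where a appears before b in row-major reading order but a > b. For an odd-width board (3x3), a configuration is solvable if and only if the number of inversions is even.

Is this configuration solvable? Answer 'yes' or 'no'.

Inversions (pairs i<j in row-major order where tile[i] > tile[j] > 0): 13
13 is odd, so the puzzle is not solvable.

Answer: no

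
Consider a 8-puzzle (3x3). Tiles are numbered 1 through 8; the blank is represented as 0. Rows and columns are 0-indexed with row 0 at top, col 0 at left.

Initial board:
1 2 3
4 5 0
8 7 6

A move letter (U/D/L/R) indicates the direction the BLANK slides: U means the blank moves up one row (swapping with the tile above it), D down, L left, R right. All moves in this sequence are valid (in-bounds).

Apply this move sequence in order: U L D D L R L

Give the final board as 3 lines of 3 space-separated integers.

After move 1 (U):
1 2 0
4 5 3
8 7 6

After move 2 (L):
1 0 2
4 5 3
8 7 6

After move 3 (D):
1 5 2
4 0 3
8 7 6

After move 4 (D):
1 5 2
4 7 3
8 0 6

After move 5 (L):
1 5 2
4 7 3
0 8 6

After move 6 (R):
1 5 2
4 7 3
8 0 6

After move 7 (L):
1 5 2
4 7 3
0 8 6

Answer: 1 5 2
4 7 3
0 8 6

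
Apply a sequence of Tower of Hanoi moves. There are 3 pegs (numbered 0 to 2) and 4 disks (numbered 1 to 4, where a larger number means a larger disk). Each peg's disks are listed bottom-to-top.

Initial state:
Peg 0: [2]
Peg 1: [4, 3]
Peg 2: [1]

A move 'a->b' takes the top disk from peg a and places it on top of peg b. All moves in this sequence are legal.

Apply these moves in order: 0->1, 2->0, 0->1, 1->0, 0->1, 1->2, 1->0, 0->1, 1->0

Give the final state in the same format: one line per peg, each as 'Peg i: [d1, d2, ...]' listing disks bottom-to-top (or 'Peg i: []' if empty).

Answer: Peg 0: [2]
Peg 1: [4, 3]
Peg 2: [1]

Derivation:
After move 1 (0->1):
Peg 0: []
Peg 1: [4, 3, 2]
Peg 2: [1]

After move 2 (2->0):
Peg 0: [1]
Peg 1: [4, 3, 2]
Peg 2: []

After move 3 (0->1):
Peg 0: []
Peg 1: [4, 3, 2, 1]
Peg 2: []

After move 4 (1->0):
Peg 0: [1]
Peg 1: [4, 3, 2]
Peg 2: []

After move 5 (0->1):
Peg 0: []
Peg 1: [4, 3, 2, 1]
Peg 2: []

After move 6 (1->2):
Peg 0: []
Peg 1: [4, 3, 2]
Peg 2: [1]

After move 7 (1->0):
Peg 0: [2]
Peg 1: [4, 3]
Peg 2: [1]

After move 8 (0->1):
Peg 0: []
Peg 1: [4, 3, 2]
Peg 2: [1]

After move 9 (1->0):
Peg 0: [2]
Peg 1: [4, 3]
Peg 2: [1]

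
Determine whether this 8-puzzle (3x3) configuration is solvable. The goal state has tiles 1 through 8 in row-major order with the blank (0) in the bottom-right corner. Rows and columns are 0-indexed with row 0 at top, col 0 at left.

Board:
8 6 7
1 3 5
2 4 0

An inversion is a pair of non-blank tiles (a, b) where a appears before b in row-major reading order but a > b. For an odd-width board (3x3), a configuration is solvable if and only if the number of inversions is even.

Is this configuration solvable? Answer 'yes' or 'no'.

Answer: yes

Derivation:
Inversions (pairs i<j in row-major order where tile[i] > tile[j] > 0): 20
20 is even, so the puzzle is solvable.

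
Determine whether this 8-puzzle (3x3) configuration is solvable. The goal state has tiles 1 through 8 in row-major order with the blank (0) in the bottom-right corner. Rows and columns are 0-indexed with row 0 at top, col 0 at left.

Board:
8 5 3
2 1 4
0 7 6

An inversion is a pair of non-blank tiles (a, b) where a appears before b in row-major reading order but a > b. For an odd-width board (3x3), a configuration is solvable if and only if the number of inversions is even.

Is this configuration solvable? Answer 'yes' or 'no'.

Inversions (pairs i<j in row-major order where tile[i] > tile[j] > 0): 15
15 is odd, so the puzzle is not solvable.

Answer: no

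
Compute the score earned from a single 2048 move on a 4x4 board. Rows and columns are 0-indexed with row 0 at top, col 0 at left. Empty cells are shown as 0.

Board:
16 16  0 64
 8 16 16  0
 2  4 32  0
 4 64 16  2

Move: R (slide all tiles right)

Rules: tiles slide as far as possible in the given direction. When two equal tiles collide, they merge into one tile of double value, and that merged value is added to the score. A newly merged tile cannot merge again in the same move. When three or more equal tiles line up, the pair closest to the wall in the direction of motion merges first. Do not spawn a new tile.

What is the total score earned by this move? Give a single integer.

Slide right:
row 0: [16, 16, 0, 64] -> [0, 0, 32, 64]  score +32 (running 32)
row 1: [8, 16, 16, 0] -> [0, 0, 8, 32]  score +32 (running 64)
row 2: [2, 4, 32, 0] -> [0, 2, 4, 32]  score +0 (running 64)
row 3: [4, 64, 16, 2] -> [4, 64, 16, 2]  score +0 (running 64)
Board after move:
 0  0 32 64
 0  0  8 32
 0  2  4 32
 4 64 16  2

Answer: 64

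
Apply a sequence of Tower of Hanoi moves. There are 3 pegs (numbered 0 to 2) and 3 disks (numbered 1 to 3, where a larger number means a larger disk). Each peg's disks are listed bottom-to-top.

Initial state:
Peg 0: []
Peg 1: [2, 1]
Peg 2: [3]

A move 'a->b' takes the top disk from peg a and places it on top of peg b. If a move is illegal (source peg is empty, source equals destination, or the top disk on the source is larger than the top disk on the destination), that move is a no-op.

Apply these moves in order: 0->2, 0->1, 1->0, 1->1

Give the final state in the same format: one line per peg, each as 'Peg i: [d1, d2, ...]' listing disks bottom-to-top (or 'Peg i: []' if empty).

Answer: Peg 0: [1]
Peg 1: [2]
Peg 2: [3]

Derivation:
After move 1 (0->2):
Peg 0: []
Peg 1: [2, 1]
Peg 2: [3]

After move 2 (0->1):
Peg 0: []
Peg 1: [2, 1]
Peg 2: [3]

After move 3 (1->0):
Peg 0: [1]
Peg 1: [2]
Peg 2: [3]

After move 4 (1->1):
Peg 0: [1]
Peg 1: [2]
Peg 2: [3]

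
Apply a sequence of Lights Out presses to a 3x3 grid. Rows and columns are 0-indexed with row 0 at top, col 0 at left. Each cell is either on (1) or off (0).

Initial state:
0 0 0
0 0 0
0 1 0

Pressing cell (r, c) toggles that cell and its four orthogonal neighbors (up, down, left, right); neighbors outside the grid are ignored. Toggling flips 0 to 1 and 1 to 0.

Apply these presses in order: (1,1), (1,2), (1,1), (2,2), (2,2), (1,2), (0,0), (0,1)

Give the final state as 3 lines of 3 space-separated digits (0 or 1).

Answer: 0 0 1
1 1 0
0 1 0

Derivation:
After press 1 at (1,1):
0 1 0
1 1 1
0 0 0

After press 2 at (1,2):
0 1 1
1 0 0
0 0 1

After press 3 at (1,1):
0 0 1
0 1 1
0 1 1

After press 4 at (2,2):
0 0 1
0 1 0
0 0 0

After press 5 at (2,2):
0 0 1
0 1 1
0 1 1

After press 6 at (1,2):
0 0 0
0 0 0
0 1 0

After press 7 at (0,0):
1 1 0
1 0 0
0 1 0

After press 8 at (0,1):
0 0 1
1 1 0
0 1 0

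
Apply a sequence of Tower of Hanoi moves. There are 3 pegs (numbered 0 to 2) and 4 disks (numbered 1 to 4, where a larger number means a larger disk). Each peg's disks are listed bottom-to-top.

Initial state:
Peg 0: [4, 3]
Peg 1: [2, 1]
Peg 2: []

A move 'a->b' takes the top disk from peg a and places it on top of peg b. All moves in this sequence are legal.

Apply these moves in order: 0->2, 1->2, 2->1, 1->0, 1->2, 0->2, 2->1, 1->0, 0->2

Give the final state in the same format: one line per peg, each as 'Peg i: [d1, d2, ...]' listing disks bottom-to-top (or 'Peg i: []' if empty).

After move 1 (0->2):
Peg 0: [4]
Peg 1: [2, 1]
Peg 2: [3]

After move 2 (1->2):
Peg 0: [4]
Peg 1: [2]
Peg 2: [3, 1]

After move 3 (2->1):
Peg 0: [4]
Peg 1: [2, 1]
Peg 2: [3]

After move 4 (1->0):
Peg 0: [4, 1]
Peg 1: [2]
Peg 2: [3]

After move 5 (1->2):
Peg 0: [4, 1]
Peg 1: []
Peg 2: [3, 2]

After move 6 (0->2):
Peg 0: [4]
Peg 1: []
Peg 2: [3, 2, 1]

After move 7 (2->1):
Peg 0: [4]
Peg 1: [1]
Peg 2: [3, 2]

After move 8 (1->0):
Peg 0: [4, 1]
Peg 1: []
Peg 2: [3, 2]

After move 9 (0->2):
Peg 0: [4]
Peg 1: []
Peg 2: [3, 2, 1]

Answer: Peg 0: [4]
Peg 1: []
Peg 2: [3, 2, 1]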